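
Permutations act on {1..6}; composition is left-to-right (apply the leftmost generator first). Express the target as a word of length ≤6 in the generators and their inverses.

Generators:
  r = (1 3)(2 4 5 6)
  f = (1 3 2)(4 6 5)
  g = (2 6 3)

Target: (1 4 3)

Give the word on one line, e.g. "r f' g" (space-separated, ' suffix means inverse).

r' r' g f' r

  after r': (1 3)(2 6 5 4)
  after r': (2 5)(4 6)
  after g: (2 5 6 4 3)
  after f': (1 2 6 5 4)
  after r: (1 4 3)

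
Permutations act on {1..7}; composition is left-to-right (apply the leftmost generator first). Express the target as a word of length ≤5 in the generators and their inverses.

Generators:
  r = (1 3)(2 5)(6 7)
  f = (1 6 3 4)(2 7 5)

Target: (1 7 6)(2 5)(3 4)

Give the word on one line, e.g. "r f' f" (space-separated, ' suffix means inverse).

f' f' f' r

  after f': (1 4 3 6)(2 5 7)
  after f': (1 3)(2 7 5)(4 6)
  after f': (1 6 3 4)
  after r: (1 7 6)(2 5)(3 4)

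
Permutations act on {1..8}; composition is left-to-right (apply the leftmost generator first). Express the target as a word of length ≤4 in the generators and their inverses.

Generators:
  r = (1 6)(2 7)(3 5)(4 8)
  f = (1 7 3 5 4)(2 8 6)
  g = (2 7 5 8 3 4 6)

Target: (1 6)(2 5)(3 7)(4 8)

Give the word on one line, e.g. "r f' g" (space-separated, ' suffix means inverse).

f r f'

  after f: (1 7 3 5 4)(2 8 6)
  after r: (1 2 4 6 7 5 8)
  after f': (1 6)(2 5)(3 7)(4 8)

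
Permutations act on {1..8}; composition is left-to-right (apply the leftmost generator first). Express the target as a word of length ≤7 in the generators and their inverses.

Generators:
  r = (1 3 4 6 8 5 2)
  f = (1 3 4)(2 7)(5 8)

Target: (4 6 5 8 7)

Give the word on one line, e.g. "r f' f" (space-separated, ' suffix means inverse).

  after f': (1 4 3)(2 7)(5 8)
  after f': (1 3 4)
  after f': (2 7)(5 8)
  after r: (1 3 4 6 8 2 7)
  after f': (4 6 5 8 7)

f' f' f' r f'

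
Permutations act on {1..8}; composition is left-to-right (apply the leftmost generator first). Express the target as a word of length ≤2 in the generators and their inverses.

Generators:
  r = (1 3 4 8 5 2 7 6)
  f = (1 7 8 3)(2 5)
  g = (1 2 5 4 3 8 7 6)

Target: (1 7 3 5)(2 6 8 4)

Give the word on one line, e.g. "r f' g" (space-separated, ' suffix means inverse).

  after g': (1 6 7 8 3 4 5 2)
  after g': (1 7 3 5)(2 6 8 4)

g' g'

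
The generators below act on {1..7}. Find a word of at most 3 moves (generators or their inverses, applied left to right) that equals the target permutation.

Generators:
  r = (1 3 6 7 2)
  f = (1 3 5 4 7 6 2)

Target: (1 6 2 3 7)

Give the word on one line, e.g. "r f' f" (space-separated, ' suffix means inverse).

  after r: (1 3 6 7 2)
  after r: (1 6 2 3 7)

r r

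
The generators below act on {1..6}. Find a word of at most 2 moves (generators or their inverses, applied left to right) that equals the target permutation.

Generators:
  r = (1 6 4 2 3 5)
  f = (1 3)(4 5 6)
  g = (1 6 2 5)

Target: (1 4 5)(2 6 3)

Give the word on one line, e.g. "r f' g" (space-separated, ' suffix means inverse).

  after r': (1 5 3 2 4 6)
  after f': (1 4 5)(2 6 3)

r' f'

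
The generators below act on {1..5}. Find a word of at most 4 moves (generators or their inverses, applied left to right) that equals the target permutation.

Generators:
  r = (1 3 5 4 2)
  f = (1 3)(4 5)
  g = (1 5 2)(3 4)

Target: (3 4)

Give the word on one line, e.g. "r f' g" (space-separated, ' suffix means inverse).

  after f': (1 3)(4 5)
  after r: (1 5 2)
  after g': (3 4)

f' r g'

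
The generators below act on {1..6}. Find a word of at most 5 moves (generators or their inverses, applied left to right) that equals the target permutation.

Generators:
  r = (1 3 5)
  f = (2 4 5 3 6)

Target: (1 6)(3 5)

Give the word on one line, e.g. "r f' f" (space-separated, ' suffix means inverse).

f' r f r'

  after f': (2 6 3 5 4)
  after r: (1 3)(2 6 5 4)
  after f: (1 6 3)
  after r': (1 6)(3 5)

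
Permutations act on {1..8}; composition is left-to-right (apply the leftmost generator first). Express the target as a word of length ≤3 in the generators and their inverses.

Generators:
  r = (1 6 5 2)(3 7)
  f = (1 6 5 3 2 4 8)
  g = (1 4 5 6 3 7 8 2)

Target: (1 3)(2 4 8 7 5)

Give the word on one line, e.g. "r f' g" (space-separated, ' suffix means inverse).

  after g': (1 2 8 7 3 6 5 4)
  after f': (1 3)(2 4 8 7 5)

g' f'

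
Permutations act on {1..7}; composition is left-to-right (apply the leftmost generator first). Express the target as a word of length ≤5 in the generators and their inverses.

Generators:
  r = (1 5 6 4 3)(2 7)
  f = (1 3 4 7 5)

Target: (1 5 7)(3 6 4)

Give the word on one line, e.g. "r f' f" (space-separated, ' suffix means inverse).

  after r': (1 3 4 6 5)(2 7)
  after r': (1 4 5 3 6)
  after f: (1 7 5 4)(3 6)
  after f: (1 5 7)(3 6 4)

r' r' f f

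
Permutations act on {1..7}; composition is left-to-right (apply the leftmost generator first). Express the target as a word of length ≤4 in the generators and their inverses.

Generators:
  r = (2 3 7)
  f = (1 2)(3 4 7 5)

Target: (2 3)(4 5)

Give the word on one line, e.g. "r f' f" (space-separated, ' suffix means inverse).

  after r': (2 7 3)
  after f: (1 2 5 3)(4 7)
  after f: (2 3)(4 5)

r' f f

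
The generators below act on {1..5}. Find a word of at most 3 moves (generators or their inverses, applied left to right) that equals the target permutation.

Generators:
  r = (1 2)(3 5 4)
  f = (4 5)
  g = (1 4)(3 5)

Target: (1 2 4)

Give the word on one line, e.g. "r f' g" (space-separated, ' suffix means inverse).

f' r g'

  after f': (4 5)
  after r: (1 2)(3 5)
  after g': (1 2 4)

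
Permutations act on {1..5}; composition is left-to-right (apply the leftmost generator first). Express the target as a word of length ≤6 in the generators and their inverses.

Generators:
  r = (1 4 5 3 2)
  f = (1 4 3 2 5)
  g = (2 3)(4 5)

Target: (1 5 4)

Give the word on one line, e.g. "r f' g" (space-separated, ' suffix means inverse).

r' f r' g'

  after r': (1 2 3 5 4)
  after f: (1 5 3)
  after r': (1 4)(2 3)
  after g': (1 5 4)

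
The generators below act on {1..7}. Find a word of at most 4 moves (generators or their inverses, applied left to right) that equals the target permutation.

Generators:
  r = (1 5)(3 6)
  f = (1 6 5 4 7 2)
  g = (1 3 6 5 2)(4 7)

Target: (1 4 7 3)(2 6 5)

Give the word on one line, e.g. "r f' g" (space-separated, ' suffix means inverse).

f g f r'

  after f: (1 6 5 4 7 2)
  after g: (1 5 7)(2 3 6)
  after f: (1 4 7 6)(2 3 5)
  after r': (1 4 7 3)(2 6 5)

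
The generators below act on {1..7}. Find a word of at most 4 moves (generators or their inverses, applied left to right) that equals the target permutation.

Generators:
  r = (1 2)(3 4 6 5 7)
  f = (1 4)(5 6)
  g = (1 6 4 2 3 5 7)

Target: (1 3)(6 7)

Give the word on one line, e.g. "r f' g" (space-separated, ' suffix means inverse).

  after g: (1 6 4 2 3 5 7)
  after f: (1 5 7 4 2 3 6)
  after g': (1 3)(6 7)

g f g'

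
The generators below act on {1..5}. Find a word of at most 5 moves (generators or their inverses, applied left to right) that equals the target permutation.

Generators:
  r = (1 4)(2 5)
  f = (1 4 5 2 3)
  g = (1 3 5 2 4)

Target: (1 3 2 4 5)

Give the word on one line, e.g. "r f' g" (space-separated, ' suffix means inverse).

f f g' r r

  after f: (1 4 5 2 3)
  after f: (1 5 3 4 2)
  after g': (1 3 2 4 5)
  after r: (1 3 5 4 2)
  after r: (1 3 2 4 5)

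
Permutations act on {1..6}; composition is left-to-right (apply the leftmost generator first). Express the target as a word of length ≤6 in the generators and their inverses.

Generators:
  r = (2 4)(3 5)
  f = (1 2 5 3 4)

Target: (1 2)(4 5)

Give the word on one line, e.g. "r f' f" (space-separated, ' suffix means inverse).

f f r f' f'

  after f: (1 2 5 3 4)
  after f: (1 5 4 2 3)
  after r: (1 3)(2 5)
  after f': (1 5)(3 4)
  after f': (1 2)(4 5)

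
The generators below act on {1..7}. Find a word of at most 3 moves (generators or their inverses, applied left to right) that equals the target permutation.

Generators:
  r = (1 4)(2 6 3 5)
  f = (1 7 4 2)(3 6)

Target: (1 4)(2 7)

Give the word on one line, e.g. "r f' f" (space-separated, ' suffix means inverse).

  after f': (1 2 4 7)(3 6)
  after f': (1 4)(2 7)

f' f'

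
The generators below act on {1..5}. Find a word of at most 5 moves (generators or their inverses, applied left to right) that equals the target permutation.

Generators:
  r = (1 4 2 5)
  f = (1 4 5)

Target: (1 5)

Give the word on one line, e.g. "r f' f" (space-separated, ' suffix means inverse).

  after r': (1 5 2 4)
  after r': (1 2)(4 5)
  after f': (1 2 5)
  after f': (1 2 4)
  after r: (1 5)

r' r' f' f' r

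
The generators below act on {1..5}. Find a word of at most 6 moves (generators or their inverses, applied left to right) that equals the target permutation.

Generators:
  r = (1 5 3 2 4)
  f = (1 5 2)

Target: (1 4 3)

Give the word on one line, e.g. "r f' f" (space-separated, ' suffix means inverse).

r f f r'

  after r: (1 5 3 2 4)
  after f: (1 2 4 5 3)
  after f: (2 4)(3 5)
  after r': (1 4 3)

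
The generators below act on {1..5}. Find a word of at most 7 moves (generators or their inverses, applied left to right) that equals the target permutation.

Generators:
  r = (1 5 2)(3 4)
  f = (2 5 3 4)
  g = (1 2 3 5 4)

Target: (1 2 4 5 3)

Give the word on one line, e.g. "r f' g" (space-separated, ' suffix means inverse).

  after f: (2 5 3 4)
  after g': (1 4)(2 3 5)
  after r: (1 3 2 4 5)
  after r: (1 4 2 3)
  after f: (1 2 4 5 3)

f g' r r f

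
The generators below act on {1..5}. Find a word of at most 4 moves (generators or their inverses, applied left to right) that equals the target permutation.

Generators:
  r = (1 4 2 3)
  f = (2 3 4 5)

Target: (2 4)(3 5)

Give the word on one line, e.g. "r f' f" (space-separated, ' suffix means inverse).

f f

  after f: (2 3 4 5)
  after f: (2 4)(3 5)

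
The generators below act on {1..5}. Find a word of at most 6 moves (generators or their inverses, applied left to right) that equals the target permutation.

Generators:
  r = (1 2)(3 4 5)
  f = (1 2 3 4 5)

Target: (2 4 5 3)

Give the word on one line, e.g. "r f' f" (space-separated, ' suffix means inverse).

r r f r

  after r: (1 2)(3 4 5)
  after r: (3 5 4)
  after f: (1 2 3)
  after r: (2 4 5 3)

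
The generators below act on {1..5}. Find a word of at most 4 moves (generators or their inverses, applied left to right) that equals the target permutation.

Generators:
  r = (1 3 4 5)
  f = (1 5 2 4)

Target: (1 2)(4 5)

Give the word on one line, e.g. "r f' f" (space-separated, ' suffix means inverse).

f' f'

  after f': (1 4 2 5)
  after f': (1 2)(4 5)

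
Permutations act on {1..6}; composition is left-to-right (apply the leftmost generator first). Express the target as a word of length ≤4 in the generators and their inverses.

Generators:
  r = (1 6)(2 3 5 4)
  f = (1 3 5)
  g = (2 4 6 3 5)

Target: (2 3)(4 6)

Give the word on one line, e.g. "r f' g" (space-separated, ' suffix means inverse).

  after g: (2 4 6 3 5)
  after r': (1 6 2 5 4)
  after r': (2 3)(4 6)

g r' r'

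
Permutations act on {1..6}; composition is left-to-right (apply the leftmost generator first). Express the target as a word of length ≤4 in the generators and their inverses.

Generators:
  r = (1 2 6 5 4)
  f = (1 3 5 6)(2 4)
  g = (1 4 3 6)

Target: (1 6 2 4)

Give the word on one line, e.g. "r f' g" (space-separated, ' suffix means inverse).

  after f: (1 3 5 6)(2 4)
  after r: (1 3 4 6 2)
  after g: (1 6 2 4)

f r g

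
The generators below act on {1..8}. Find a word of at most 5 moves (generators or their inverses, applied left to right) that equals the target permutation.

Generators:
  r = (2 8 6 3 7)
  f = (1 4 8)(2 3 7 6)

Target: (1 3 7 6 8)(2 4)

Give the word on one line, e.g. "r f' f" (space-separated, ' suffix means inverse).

f' r' f f r'

  after f': (1 8 4)(2 6 7 3)
  after r': (1 2 8 4)(3 7 6)
  after f: (1 3 6 7 2)
  after f: (1 7 3 2 4 8)
  after r': (1 3 7 6 8)(2 4)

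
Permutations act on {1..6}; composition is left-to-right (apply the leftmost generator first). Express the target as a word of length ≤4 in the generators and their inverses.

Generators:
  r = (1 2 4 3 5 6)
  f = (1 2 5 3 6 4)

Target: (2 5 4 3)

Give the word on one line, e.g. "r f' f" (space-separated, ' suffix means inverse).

r' f f

  after r': (1 6 5 3 4 2)
  after f: (1 4 5 6 3)
  after f: (2 5 4 3)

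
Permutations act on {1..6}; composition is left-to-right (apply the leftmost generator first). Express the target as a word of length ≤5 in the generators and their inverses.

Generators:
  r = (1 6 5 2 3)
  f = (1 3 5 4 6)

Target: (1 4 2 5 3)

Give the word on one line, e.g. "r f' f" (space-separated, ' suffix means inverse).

f f f r'

  after f: (1 3 5 4 6)
  after f: (1 5 6 3 4)
  after f: (1 4 3 6 5)
  after r': (1 4 2 5 3)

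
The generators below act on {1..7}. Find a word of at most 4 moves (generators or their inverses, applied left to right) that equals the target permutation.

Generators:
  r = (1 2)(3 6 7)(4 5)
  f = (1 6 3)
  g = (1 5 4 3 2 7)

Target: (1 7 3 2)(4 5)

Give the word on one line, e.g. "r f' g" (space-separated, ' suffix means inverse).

r' r' f' r'

  after r': (1 2)(3 7 6)(4 5)
  after r': (3 6 7)
  after f': (1 3)(6 7)
  after r': (1 7 3 2)(4 5)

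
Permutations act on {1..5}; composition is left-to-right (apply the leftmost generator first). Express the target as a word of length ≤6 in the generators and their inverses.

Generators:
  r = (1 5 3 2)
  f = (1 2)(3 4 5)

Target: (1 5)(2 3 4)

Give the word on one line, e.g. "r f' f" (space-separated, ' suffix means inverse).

  after r: (1 5 3 2)
  after f': (1 4 3)
  after r': (1 4 5)(2 3)
  after r': (1 4)(2 5)
  after f: (1 5)(2 3 4)

r f' r' r' f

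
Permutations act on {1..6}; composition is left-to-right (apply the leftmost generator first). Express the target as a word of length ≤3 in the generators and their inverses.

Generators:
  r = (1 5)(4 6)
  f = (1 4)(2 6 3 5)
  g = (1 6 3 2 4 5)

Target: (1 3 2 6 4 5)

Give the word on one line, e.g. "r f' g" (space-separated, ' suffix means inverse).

g' f'

  after g': (1 5 4 2 3 6)
  after f': (1 3 2 6 4 5)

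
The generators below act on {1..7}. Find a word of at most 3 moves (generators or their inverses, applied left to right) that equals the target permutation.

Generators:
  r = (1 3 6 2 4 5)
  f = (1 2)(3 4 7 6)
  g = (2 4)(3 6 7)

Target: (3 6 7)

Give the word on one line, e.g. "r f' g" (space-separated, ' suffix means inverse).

  after g': (2 4)(3 7 6)
  after g': (3 6 7)

g' g'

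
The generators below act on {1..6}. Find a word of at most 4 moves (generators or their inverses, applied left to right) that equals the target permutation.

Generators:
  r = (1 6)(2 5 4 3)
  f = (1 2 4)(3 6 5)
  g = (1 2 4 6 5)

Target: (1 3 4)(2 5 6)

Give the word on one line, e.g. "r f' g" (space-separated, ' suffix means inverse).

  after g: (1 2 4 6 5)
  after r': (1 3 4)(2 5 6)

g r'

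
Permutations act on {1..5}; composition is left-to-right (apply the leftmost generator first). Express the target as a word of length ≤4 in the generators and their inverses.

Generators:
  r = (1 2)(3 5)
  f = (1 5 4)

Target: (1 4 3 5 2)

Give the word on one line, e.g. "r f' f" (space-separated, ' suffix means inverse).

f f r

  after f: (1 5 4)
  after f: (1 4 5)
  after r: (1 4 3 5 2)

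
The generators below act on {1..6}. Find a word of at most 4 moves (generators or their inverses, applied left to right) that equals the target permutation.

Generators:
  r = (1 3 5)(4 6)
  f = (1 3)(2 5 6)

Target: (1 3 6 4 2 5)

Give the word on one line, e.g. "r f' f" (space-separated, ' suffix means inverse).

r f' f'

  after r: (1 3 5)(4 6)
  after f': (2 6 4 5 3)
  after f': (1 3 6 4 2 5)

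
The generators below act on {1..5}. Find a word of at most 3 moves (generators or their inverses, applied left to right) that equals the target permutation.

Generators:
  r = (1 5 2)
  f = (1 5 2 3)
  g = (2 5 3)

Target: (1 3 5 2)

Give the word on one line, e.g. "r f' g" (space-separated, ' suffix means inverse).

  after f': (1 3 2 5)
  after r: (1 3)
  after r: (1 3 5 2)

f' r r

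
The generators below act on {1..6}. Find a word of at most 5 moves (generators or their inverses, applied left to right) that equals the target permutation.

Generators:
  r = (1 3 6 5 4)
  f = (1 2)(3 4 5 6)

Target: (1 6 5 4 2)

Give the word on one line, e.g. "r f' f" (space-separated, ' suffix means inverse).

r' f' r f r

  after r': (1 4 5 6 3)
  after f': (1 3 2)
  after r: (1 6 5 4)(2 3)
  after f: (1 3)(2 4)
  after r: (1 6 5 4 2)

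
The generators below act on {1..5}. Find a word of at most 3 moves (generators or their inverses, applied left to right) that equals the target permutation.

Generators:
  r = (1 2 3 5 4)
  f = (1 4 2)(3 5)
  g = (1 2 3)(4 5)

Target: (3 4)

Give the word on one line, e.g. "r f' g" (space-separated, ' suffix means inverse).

  after f: (1 4 2)(3 5)
  after r: (3 4)

f r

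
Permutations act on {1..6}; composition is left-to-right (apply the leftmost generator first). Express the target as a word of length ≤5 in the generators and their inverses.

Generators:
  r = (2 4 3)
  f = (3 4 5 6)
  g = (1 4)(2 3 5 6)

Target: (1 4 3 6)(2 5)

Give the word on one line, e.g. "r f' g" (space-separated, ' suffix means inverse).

g' f' g f'

  after g': (1 4)(2 6 5 3)
  after f': (1 3 2 5 6 4)
  after g: (1 5 2 6)
  after f': (1 4 3 6)(2 5)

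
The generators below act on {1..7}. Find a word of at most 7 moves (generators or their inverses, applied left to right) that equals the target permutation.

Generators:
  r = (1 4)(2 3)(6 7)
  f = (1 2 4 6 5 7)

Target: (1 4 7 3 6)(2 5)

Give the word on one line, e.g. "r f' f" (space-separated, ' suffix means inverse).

  after f: (1 2 4 6 5 7)
  after r: (1 3 2)(4 7)(5 6)
  after f': (1 3)(2 7)(4 5)
  after r: (1 2 6 7 3 4 5)
  after f: (1 4 7 3 6)(2 5)

f r f' r f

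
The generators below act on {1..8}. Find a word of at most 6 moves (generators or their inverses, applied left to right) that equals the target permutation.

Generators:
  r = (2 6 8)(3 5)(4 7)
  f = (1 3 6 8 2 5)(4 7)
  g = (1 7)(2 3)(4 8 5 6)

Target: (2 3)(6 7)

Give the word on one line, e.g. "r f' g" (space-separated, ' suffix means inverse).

  after g': (1 7)(2 3)(4 6 5 8)
  after r: (1 4 8 7)(2 5)(3 6)
  after f': (1 7 5 8 4 6)
  after g: (2 3)(6 7)

g' r f' g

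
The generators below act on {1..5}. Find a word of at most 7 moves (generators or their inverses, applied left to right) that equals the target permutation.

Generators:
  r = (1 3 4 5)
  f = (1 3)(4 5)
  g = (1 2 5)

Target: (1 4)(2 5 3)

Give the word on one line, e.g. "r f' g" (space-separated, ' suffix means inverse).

g r' g' g' f

  after g: (1 2 5)
  after r': (1 2 4 3)
  after g': (2 4 3 5)
  after g': (1 5)(2 4 3)
  after f: (1 4)(2 5 3)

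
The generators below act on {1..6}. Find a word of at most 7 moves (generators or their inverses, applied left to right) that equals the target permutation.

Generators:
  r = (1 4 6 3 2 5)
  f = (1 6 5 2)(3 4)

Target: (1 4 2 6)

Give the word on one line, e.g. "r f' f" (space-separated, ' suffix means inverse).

r f' r f r

  after r: (1 4 6 3 2 5)
  after f': (1 3 5 2 6 4)
  after r: (1 2 3)
  after f: (2 4 3 6 5)
  after r: (1 4 2 6)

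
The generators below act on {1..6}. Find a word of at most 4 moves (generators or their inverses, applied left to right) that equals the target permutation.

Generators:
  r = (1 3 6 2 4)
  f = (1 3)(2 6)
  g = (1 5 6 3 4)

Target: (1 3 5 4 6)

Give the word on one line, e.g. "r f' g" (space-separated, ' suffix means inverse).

  after g: (1 5 6 3 4)
  after g: (1 6 4 5 3)
  after g: (1 3 5 4 6)

g g g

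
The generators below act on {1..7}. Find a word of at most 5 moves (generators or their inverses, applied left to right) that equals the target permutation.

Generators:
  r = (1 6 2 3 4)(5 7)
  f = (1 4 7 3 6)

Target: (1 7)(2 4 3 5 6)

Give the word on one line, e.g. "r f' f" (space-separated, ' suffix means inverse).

r' f r f' r

  after r': (1 4 3 2 6)(5 7)
  after f: (1 7 5 3 2)(4 6)
  after r: (1 5 4 2 6)
  after f': (1 5)(2 3 7 4)
  after r: (1 7)(2 4 3 5 6)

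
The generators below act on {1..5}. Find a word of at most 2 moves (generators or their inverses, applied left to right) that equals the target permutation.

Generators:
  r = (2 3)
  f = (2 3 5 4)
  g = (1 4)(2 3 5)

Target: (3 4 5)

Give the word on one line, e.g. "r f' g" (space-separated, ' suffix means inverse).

  after r: (2 3)
  after f': (3 4 5)

r f'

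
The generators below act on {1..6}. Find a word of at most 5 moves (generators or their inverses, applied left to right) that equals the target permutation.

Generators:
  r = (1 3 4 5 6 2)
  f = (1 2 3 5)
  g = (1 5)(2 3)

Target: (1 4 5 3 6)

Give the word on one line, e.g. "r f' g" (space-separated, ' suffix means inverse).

  after g': (1 5)(2 3)
  after r': (1 4 3 6 5 2)
  after f: (1 4 5 3 6)

g' r' f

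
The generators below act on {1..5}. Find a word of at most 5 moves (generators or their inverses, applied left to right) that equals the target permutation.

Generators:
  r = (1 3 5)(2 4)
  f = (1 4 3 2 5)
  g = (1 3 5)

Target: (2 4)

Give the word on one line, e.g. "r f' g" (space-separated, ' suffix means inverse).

  after r': (1 5 3)(2 4)
  after g': (1 3 5)(2 4)
  after g': (2 4)

r' g' g'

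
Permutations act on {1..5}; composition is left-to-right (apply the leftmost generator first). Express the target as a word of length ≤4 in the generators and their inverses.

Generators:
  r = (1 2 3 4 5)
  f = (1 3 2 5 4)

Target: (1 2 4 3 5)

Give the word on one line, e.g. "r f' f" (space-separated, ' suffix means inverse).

f f

  after f: (1 3 2 5 4)
  after f: (1 2 4 3 5)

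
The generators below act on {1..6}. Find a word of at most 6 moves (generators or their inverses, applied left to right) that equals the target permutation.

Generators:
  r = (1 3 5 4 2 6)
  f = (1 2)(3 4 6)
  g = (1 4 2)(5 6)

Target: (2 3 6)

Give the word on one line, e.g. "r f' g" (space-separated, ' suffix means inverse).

  after r': (1 6 2 4 5 3)
  after g: (1 5 3 4 6)
  after g: (1 6 4 5 3 2)
  after r: (2 3 6)

r' g g r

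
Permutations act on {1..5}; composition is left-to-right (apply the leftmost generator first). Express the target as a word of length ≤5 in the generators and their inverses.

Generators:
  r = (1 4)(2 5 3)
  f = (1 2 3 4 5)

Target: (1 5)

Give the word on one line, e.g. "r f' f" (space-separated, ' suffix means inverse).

f f f r f'

  after f: (1 2 3 4 5)
  after f: (1 3 5 2 4)
  after f: (1 4 2 5 3)
  after r: (2 3 4 5)
  after f': (1 5)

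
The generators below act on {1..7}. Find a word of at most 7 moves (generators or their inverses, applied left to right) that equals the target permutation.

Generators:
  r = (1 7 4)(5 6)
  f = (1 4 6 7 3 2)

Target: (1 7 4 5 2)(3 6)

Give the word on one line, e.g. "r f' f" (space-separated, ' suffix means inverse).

f r f' f' f'

  after f: (1 4 6 7 3 2)
  after r: (2 7 3)(4 5 6)
  after f': (1 2 6)(4 5)
  after f': (1 3 7 6 2 4 5)
  after f': (1 7 4 5 2)(3 6)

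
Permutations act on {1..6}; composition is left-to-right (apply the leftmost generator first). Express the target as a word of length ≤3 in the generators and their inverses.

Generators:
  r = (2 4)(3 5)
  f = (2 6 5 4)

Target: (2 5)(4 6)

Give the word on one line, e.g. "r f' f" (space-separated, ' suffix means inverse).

f' f'

  after f': (2 4 5 6)
  after f': (2 5)(4 6)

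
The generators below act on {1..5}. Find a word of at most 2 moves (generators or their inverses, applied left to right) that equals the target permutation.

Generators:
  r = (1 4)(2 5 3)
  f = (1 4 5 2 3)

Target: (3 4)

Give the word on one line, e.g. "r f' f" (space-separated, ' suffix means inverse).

  after r': (1 4)(2 3 5)
  after f': (3 4)

r' f'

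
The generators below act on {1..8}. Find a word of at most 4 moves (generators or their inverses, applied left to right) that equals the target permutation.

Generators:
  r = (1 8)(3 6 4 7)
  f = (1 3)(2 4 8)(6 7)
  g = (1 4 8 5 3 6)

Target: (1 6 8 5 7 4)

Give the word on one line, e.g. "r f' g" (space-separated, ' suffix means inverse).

  after g: (1 4 8 5 3 6)
  after r': (1 6 8 5 7 4)

g r'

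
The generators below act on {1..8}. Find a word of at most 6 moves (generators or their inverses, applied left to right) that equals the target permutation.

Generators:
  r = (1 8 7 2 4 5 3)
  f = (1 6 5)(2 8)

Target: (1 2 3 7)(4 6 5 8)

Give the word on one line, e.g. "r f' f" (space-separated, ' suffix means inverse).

r r r f' f'

  after r: (1 8 7 2 4 5 3)
  after r: (1 7 4 3 8 2 5)
  after r: (1 2 3 7 5 8 4)
  after f': (1 8 4 5 2 3 7 6)
  after f': (1 2 3 7)(4 6 5 8)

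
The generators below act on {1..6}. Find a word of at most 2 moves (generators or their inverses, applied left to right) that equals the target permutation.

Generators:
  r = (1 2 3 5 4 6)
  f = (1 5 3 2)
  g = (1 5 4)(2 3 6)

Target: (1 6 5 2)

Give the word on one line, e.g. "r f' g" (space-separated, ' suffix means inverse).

  after g': (1 4 5)(2 6 3)
  after r: (1 6 5 2)

g' r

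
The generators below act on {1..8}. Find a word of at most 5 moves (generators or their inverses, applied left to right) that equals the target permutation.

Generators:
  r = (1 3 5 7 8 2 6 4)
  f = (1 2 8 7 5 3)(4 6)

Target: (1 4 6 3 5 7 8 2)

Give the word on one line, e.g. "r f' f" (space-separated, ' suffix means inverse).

f r r f r

  after f: (1 2 8 7 5 3)(4 6)
  after r: (1 6)
  after r: (1 4)(2 6 3 5 7 8)
  after f: (1 6)(2 4)
  after r: (1 4 6 3 5 7 8 2)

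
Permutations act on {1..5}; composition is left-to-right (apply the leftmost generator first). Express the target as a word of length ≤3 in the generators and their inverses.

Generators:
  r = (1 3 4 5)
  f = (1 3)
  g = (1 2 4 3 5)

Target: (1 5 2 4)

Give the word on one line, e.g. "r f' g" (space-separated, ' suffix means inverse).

  after g': (1 5 3 4 2)
  after r: (2 3 5 4)
  after g': (1 5 2 4)

g' r g'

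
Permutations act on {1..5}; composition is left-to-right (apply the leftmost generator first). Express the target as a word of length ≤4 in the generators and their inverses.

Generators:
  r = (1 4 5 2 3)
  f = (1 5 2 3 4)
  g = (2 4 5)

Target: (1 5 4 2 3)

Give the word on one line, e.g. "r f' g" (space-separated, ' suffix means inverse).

  after r: (1 4 5 2 3)
  after g': (1 2 3)
  after g': (1 5 4 2 3)

r g' g'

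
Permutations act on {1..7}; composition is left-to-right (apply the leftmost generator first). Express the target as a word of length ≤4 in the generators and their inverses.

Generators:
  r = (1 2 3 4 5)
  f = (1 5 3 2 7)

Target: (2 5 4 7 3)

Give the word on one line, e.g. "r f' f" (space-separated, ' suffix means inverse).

  after f': (1 7 2 3 5)
  after r': (1 7)(3 4)
  after r': (1 7 5 4 2)
  after f: (2 5 4 7 3)

f' r' r' f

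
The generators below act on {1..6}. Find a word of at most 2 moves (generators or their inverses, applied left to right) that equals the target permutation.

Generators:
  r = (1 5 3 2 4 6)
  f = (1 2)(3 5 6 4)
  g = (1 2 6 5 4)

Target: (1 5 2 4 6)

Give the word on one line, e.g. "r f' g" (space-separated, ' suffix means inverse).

  after g': (1 4 5 6 2)
  after g': (1 5 2 4 6)

g' g'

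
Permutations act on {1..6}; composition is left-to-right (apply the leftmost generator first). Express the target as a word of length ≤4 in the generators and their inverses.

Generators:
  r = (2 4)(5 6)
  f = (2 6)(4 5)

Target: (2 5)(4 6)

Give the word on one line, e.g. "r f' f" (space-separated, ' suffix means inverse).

  after f': (2 6)(4 5)
  after r: (2 5)(4 6)

f' r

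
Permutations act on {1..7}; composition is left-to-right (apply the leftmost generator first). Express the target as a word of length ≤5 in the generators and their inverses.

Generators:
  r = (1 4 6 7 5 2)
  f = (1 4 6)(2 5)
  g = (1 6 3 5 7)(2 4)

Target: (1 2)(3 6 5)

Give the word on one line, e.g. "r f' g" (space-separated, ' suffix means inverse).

f r' f' r' g'

  after f: (1 4 6)(2 5)
  after r': (2 7 6)
  after f': (1 6 5 2 7 4)
  after r': (1 4 2 6 7)
  after g': (1 2)(3 6 5)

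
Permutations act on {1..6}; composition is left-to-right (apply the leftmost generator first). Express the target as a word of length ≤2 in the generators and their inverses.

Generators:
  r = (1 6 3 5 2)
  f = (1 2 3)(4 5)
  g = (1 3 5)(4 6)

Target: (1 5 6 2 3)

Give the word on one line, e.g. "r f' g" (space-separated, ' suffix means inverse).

r' r'

  after r': (1 2 5 3 6)
  after r': (1 5 6 2 3)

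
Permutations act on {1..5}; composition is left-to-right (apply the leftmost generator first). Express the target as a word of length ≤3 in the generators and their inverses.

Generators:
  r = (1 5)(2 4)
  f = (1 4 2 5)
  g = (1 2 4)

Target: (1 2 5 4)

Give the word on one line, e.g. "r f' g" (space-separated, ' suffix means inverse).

  after f: (1 4 2 5)
  after g': (1 2 5 4)

f g'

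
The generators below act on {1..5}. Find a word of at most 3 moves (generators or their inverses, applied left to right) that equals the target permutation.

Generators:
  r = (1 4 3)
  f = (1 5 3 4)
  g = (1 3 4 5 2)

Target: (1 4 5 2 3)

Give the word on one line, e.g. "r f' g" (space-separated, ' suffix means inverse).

  after f': (1 4 3 5)
  after g': (1 3 4)(2 5)
  after f: (1 4 5 2 3)

f' g' f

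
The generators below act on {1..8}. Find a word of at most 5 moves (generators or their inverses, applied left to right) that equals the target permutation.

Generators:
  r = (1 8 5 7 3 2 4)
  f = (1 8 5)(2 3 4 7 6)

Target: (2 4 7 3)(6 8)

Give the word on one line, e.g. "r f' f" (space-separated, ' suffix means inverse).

  after f': (1 5 8)(2 6 7 4 3)
  after f': (1 8 5)(2 7 3 6 4)
  after r: (1 5 8 7 2 3 6)
  after f: (2 4 7 3)(6 8)

f' f' r f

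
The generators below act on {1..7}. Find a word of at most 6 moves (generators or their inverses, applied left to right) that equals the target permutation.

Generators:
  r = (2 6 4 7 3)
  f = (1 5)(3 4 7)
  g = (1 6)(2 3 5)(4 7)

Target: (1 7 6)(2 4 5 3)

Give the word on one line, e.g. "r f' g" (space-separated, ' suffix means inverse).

f' g r' r'

  after f': (1 5)(3 7 4)
  after g: (1 2 3 4 5 6)
  after r': (1 3 6)(2 7 4 5)
  after r': (1 7 6)(2 4 5 3)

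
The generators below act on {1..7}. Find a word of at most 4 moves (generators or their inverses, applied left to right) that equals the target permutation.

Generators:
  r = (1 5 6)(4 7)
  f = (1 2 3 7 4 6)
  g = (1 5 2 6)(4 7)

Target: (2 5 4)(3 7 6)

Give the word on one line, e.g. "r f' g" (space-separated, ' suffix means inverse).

g f f g'

  after g: (1 5 2 6)(4 7)
  after f: (1 5 3 7 6 2)
  after f: (1 5 7)(3 4 6)
  after g': (2 5 4)(3 7 6)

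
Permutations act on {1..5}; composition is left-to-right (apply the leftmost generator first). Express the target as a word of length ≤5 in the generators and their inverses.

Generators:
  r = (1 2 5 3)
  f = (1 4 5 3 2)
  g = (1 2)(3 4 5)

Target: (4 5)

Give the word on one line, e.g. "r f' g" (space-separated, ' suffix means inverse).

  after r': (1 3 5 2)
  after f': (1 5 3 4)
  after g: (1 3 5 4 2)
  after r: (4 5)

r' f' g r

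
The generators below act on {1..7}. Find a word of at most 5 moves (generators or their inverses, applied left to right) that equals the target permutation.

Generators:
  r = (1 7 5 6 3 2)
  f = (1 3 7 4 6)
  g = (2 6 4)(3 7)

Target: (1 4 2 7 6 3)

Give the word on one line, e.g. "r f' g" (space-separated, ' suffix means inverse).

  after g: (2 6 4)(3 7)
  after f: (1 3 4 2)
  after f: (1 7 4 2 3 6)
  after f: (1 4 2 7 6 3)

g f f f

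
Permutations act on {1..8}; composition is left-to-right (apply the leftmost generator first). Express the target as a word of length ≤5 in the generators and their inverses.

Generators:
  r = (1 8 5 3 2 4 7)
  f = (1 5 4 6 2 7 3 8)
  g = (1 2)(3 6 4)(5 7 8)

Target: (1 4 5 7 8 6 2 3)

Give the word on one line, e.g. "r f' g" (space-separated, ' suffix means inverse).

g' f' f'

  after g': (1 2)(3 4 6)(5 8 7)
  after f': (1 6 7)(2 8)(3 5)
  after f': (1 4 5 7 8 6 2 3)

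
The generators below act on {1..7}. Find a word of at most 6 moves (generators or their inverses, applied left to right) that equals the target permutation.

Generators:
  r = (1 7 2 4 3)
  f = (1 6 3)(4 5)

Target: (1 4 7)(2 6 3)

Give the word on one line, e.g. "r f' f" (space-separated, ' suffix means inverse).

  after r': (1 3 4 2 7)
  after r': (1 4 7 3 2)
  after f': (1 5 4 7 6)(2 3)
  after f': (1 4 7)(2 6 3)

r' r' f' f'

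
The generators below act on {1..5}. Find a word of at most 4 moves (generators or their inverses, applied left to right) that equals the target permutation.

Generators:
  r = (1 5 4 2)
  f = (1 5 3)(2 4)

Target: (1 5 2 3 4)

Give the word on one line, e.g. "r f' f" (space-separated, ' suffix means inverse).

  after r: (1 5 4 2)
  after f: (1 3)(2 5)
  after r': (1 3 2)(4 5)
  after f': (1 5 2 3 4)

r f r' f'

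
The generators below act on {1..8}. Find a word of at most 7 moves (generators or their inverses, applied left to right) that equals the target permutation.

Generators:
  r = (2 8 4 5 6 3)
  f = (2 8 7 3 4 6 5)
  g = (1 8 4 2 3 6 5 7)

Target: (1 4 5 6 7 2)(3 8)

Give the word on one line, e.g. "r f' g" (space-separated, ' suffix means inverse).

  after r: (2 8 4 5 6 3)
  after f: (2 7 3 8 6 4)
  after r: (2 7)(3 4 8)(5 6)
  after g: (1 8 6 7 3 2)
  after r: (1 4 5 6 7 2)(3 8)

r f r g r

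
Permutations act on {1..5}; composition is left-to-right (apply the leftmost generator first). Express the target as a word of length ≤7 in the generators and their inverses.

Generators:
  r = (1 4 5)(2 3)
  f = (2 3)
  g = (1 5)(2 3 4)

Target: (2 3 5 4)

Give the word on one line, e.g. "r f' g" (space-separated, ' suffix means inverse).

g f' f' r f'

  after g: (1 5)(2 3 4)
  after f': (1 5)(3 4)
  after f': (1 5)(2 3 4)
  after r: (3 5 4)
  after f': (2 3 5 4)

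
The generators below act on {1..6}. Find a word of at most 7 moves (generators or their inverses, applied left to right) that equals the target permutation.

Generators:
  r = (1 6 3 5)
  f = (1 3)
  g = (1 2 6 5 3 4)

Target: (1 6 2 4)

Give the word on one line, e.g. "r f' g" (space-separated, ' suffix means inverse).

g r' f g f'

  after g: (1 2 6 5 3 4)
  after r': (1 2)(3 4 5 6)
  after f: (1 2 3 4 5 6)
  after g: (1 6 2 4 3)
  after f': (1 6 2 4)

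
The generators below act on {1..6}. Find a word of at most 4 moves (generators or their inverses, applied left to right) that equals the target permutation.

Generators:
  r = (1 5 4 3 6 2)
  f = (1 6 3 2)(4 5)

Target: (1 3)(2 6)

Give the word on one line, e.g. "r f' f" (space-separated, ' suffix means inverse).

  after f': (1 2 3 6)(4 5)
  after f': (1 3)(2 6)

f' f'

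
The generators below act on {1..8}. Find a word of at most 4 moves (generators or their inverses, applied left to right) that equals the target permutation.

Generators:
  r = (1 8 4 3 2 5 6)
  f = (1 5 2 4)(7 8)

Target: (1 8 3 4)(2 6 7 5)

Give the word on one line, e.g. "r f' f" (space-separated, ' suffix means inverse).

  after r: (1 8 4 3 2 5 6)
  after f': (1 7 8 2)(3 5 6 4)
  after r': (1 7)(2 6 8 3)
  after f: (1 8 3 4)(2 6 7 5)

r f' r' f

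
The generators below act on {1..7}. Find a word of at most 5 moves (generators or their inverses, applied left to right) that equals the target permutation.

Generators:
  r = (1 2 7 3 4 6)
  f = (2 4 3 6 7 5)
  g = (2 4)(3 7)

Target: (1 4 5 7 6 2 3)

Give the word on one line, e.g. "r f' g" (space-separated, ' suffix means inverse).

g f' r g'

  after g: (2 4)(3 7)
  after f': (3 6)(4 5 7)
  after r: (1 2 7 6 4 5 3)
  after g': (1 4 5 7 6 2 3)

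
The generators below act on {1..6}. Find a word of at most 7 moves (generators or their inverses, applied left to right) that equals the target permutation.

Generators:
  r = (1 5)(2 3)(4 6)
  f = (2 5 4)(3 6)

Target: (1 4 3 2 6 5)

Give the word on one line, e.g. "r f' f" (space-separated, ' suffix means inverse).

f' f' f' r' f

  after f': (2 4 5)(3 6)
  after f': (2 5 4)
  after f': (3 6)
  after r': (1 5)(2 3 4 6)
  after f: (1 4 3 2 6 5)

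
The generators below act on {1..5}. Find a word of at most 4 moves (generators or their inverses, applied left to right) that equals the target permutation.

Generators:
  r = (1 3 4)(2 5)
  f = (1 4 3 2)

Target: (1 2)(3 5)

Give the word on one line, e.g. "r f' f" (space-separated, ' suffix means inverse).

f' r' f r

  after f': (1 2 3 4)
  after r': (1 5 2)
  after f: (1 5)(2 4 3)
  after r: (1 2)(3 5)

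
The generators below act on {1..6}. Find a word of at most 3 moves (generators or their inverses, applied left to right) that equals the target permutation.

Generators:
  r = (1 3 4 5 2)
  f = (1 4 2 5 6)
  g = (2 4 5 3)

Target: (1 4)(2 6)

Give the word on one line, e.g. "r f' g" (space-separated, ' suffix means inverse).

r f' r

  after r: (1 3 4 5 2)
  after f': (1 3)(2 6 5 4)
  after r: (1 4)(2 6)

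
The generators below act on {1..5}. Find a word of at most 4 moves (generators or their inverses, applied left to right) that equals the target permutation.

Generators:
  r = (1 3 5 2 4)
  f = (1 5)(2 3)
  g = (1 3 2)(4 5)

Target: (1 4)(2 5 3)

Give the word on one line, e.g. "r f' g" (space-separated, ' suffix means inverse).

  after f': (1 5)(2 3)
  after g': (1 4 5 2)
  after f': (1 4)(2 5 3)

f' g' f'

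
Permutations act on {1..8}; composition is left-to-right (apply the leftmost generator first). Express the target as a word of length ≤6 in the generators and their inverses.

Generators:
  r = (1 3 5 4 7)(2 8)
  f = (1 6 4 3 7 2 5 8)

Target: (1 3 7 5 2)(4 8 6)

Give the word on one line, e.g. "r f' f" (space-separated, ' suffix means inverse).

  after f': (1 8 5 2 7 3 4 6)
  after r': (1 2 4 6 7)(3 5 8)
  after f': (1 7 8 4)(2 6 3)
  after f': (1 3 7 5 2)(4 8 6)

f' r' f' f'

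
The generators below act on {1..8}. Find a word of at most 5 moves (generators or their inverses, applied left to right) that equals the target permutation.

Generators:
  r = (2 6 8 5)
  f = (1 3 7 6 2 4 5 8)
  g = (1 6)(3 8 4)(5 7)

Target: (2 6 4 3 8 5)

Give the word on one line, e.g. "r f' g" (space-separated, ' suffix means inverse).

  after r: (2 6 8 5)
  after g': (1 6 3 4 8 7 5 2)
  after g': (2 6 4 3 8 5)

r g' g'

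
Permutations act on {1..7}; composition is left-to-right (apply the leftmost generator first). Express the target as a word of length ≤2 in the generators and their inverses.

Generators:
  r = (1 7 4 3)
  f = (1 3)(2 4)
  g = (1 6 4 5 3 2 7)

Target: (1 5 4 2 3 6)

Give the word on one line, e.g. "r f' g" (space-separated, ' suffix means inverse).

r' g'

  after r': (1 3 4 7)
  after g': (1 5 4 2 3 6)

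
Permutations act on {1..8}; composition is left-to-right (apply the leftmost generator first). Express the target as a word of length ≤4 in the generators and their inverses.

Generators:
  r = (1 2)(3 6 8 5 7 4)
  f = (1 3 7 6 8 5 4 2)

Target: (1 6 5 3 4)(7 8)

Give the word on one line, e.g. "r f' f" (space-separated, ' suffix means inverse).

  after f: (1 3 7 6 8 5 4 2)
  after r: (1 6 5 3 4)(7 8)

f r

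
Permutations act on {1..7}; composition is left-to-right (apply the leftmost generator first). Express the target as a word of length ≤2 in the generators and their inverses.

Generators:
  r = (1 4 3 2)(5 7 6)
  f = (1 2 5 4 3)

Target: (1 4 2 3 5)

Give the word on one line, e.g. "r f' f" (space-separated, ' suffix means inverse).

  after f': (1 3 4 5 2)
  after f': (1 4 2 3 5)

f' f'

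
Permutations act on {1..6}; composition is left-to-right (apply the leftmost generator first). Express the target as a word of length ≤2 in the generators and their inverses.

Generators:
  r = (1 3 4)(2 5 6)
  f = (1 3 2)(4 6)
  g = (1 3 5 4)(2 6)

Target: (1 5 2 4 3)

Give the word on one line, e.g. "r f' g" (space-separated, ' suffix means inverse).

r g

  after r: (1 3 4)(2 5 6)
  after g: (1 5 2 4 3)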